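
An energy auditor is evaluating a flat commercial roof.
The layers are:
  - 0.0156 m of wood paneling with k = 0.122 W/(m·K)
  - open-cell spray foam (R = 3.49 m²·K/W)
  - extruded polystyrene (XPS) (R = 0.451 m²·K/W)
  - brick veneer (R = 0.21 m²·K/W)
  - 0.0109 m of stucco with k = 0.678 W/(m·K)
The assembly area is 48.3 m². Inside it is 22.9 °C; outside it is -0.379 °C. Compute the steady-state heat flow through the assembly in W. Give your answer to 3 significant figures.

0.0156/0.122 = 0.1279
0.0109/0.678 = 0.01608
R_total = 0.1279 + 3.49 + 0.451 + 0.21 + 0.01608 = 4.295 m²·K/W
Q = A·ΔT/R = 48.3 × (22.9 − (-0.379)) / 4.295 = 261.8 W

262 W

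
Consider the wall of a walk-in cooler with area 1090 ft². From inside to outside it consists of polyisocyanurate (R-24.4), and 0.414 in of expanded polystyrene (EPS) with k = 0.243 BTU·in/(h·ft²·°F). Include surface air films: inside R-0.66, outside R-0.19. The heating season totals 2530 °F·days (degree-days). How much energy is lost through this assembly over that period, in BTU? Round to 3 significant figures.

0.414/0.243 = 1.704
R_total = 0.66 + 24.4 + 1.704 + 0.19 = 26.95 ft²·°F·h/BTU
E = A × HDD × 24 / R = 1090 × 2530 × 24 / 26.95 = 2455000 BTU

2460000 BTU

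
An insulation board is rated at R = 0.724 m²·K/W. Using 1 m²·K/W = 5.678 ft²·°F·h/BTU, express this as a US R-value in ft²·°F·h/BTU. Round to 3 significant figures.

R_US = 0.724 × 5.678 = 4.111

4.11 ft²·°F·h/BTU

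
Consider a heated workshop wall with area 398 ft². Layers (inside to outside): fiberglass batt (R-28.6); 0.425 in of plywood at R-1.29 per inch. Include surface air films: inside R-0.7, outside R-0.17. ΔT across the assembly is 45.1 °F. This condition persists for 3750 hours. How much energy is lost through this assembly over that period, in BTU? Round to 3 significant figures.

2240000 BTU

0.425 × 1.29 = 0.5483
R_total = 0.7 + 28.6 + 0.5483 + 0.17 = 30.02 ft²·°F·h/BTU
Q = 398 × 45.1 / 30.02 = 598 BTU/h
E = 598 × 3750 = 2242000 BTU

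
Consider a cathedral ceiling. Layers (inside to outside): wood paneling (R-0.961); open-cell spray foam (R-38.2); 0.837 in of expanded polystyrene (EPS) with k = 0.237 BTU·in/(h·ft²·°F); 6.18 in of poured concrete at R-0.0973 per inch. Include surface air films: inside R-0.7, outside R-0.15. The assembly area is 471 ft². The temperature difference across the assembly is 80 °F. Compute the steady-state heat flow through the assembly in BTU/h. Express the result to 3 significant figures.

0.837/0.237 = 3.532
6.18 × 0.0973 = 0.6013
R_total = 0.7 + 0.961 + 38.2 + 3.532 + 0.6013 + 0.15 = 44.14 ft²·°F·h/BTU
Q = A·ΔT/R = 471 × 80 / 44.14 = 853.6 BTU/h

854 BTU/h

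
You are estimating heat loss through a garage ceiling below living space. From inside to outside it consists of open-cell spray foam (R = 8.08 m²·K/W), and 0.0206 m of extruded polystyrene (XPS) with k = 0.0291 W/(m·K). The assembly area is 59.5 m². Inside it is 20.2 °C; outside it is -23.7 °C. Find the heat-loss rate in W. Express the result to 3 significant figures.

297 W

0.0206/0.0291 = 0.7079
R_total = 8.08 + 0.7079 = 8.788 m²·K/W
Q = A·ΔT/R = 59.5 × (20.2 − (-23.7)) / 8.788 = 297.2 W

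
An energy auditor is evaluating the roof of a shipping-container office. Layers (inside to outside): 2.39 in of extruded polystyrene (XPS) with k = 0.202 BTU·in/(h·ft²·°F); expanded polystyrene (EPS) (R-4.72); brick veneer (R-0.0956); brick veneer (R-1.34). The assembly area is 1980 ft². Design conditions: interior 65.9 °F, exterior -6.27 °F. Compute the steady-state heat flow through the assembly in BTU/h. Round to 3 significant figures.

7940 BTU/h

2.39/0.202 = 11.83
R_total = 11.83 + 4.72 + 0.0956 + 1.34 = 17.99 ft²·°F·h/BTU
Q = A·ΔT/R = 1980 × (65.9 − (-6.27)) / 17.99 = 7944 BTU/h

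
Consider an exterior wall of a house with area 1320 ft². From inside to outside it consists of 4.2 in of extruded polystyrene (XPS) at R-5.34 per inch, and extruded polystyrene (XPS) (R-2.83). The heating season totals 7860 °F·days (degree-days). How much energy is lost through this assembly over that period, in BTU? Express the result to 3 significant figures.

4.2 × 5.34 = 22.43
R_total = 22.43 + 2.83 = 25.26 ft²·°F·h/BTU
E = A × HDD × 24 / R = 1320 × 7860 × 24 / 25.26 = 9858000 BTU

9860000 BTU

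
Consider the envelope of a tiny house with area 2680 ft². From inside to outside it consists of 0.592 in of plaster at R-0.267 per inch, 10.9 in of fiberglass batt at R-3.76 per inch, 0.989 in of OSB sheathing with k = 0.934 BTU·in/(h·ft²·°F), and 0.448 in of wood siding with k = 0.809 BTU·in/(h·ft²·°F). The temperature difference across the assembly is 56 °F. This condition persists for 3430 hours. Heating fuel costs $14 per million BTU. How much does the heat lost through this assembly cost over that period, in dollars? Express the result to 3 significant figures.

0.592 × 0.267 = 0.1581
10.9 × 3.76 = 40.98
0.989/0.934 = 1.059
0.448/0.809 = 0.5538
R_total = 0.1581 + 40.98 + 1.059 + 0.5538 = 42.75 ft²·°F·h/BTU
Q = 2680 × 56 / 42.75 = 3510 BTU/h
E = 3510 × 3430 = 12040000 BTU
Cost = 12040000/10⁶ × 14 = $168.6

169 dollars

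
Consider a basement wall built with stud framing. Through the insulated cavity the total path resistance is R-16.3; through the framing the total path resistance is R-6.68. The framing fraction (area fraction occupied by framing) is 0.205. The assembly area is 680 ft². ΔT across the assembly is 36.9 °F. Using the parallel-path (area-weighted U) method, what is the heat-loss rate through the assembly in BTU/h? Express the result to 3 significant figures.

1990 BTU/h

U_eff = 0.795/16.3 + 0.205/6.68 = 0.04877 + 0.03069 = 0.07946
R_eff = 1/U_eff = 12.58 ft²·°F·h/BTU
Q = 680 × 36.9 / 12.58 = 1994 BTU/h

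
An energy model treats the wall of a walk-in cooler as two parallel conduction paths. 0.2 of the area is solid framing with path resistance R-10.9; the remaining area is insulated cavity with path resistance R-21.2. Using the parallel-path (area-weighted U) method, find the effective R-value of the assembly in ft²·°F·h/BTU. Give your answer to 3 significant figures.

17.8 ft²·°F·h/BTU

U_eff = 0.8/21.2 + 0.2/10.9 = 0.03774 + 0.01835 = 0.05608
R_eff = 1/U_eff = 17.83 ft²·°F·h/BTU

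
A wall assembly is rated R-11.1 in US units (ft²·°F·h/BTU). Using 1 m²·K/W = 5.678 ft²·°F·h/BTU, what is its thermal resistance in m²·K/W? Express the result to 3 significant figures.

1.95 m²·K/W

R_SI = 11.1/5.678 = 1.955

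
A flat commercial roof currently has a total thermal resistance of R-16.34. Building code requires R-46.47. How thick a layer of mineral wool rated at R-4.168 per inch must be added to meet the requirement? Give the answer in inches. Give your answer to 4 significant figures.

7.229 in

ΔR = 46.47 − 16.34 = 30.13 ft²·°F·h/BTU
L = ΔR / (R/in) = 30.13/4.168 = 7.2289 in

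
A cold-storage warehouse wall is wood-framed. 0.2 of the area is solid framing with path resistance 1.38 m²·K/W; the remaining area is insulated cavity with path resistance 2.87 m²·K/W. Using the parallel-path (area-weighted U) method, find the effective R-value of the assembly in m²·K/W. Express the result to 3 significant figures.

U_eff = 0.8/2.87 + 0.2/1.38 = 0.2787 + 0.1449 = 0.4237
R_eff = 1/U_eff = 2.36 m²·K/W

2.36 m²·K/W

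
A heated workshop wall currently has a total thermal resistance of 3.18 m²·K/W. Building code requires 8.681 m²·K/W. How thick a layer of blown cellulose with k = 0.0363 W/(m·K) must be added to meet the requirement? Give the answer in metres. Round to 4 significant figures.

0.1997 m

ΔR = 8.681 − 3.18 = 5.501 m²·K/W
L = ΔR × k = 5.501 × 0.0363 = 0.19969 m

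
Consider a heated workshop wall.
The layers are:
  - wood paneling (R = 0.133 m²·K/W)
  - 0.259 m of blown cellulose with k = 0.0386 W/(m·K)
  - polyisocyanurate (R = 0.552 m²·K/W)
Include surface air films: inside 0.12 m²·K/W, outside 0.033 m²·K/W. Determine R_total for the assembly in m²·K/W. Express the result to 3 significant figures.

0.259/0.0386 = 6.71
R_total = 0.12 + 0.133 + 6.71 + 0.552 + 0.033 = 7.548 m²·K/W

7.55 m²·K/W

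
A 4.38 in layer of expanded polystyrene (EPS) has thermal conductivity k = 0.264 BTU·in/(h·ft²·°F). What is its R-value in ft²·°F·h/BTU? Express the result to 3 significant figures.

16.6 ft²·°F·h/BTU

R = L/k = 4.38/0.264 = 16.59 ft²·°F·h/BTU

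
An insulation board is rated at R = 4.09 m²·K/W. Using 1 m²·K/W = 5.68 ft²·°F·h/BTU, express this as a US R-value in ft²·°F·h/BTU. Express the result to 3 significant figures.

R_US = 4.09 × 5.68 = 23.23

23.2 ft²·°F·h/BTU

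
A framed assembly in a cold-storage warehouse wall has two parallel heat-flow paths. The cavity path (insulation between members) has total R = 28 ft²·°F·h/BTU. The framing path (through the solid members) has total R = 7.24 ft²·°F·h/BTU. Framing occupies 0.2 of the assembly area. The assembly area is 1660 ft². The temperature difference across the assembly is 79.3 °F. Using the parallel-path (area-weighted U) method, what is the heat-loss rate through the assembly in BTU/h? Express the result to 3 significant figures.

7400 BTU/h

U_eff = 0.8/28 + 0.2/7.24 = 0.02857 + 0.02762 = 0.0562
R_eff = 1/U_eff = 17.79 ft²·°F·h/BTU
Q = 1660 × 79.3 / 17.79 = 7397 BTU/h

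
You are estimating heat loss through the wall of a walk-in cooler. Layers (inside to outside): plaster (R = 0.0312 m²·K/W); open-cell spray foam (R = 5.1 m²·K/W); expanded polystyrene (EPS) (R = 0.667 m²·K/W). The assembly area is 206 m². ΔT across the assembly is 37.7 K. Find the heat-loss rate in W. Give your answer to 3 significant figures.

1340 W

R_total = 0.0312 + 5.1 + 0.667 = 5.798 m²·K/W
Q = A·ΔT/R = 206 × 37.7 / 5.798 = 1339 W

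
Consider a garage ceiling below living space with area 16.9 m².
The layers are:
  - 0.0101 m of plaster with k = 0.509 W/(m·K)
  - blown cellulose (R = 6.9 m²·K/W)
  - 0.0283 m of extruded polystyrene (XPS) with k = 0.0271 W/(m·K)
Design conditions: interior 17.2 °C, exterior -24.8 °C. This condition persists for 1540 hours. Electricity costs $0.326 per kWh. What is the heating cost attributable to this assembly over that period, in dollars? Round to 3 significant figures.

44.7 dollars

0.0101/0.509 = 0.01984
0.0283/0.0271 = 1.044
R_total = 0.01984 + 6.9 + 1.044 = 7.964 m²·K/W
Q = 16.9 × (17.2 − (-24.8)) / 7.964 = 89.12 W
E = 89.12 W × 1540 h / 1000 = 137.3 kWh
Cost = 137.3 × 0.326 = $44.74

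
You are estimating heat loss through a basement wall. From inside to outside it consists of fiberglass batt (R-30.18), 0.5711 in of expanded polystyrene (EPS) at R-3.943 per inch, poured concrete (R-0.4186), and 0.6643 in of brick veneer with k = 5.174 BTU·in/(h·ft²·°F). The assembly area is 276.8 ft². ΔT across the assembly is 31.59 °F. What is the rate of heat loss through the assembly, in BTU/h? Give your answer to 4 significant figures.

265.1 BTU/h

0.5711 × 3.943 = 2.2518
0.6643/5.174 = 0.12839
R_total = 30.18 + 2.2518 + 0.4186 + 0.12839 = 32.979 ft²·°F·h/BTU
Q = A·ΔT/R = 276.8 × 31.59 / 32.979 = 265.14 BTU/h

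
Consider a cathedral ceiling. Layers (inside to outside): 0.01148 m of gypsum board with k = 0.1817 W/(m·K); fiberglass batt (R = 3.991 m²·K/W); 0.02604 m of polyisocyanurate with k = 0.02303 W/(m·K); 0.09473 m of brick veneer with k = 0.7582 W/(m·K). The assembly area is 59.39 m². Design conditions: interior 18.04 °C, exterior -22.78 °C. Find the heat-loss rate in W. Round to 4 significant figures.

0.01148/0.1817 = 0.063181
0.02604/0.02303 = 1.1307
0.09473/0.7582 = 0.12494
R_total = 0.063181 + 3.991 + 1.1307 + 0.12494 = 5.3098 m²·K/W
Q = A·ΔT/R = 59.39 × (18.04 − (-22.78)) / 5.3098 = 456.57 W

456.6 W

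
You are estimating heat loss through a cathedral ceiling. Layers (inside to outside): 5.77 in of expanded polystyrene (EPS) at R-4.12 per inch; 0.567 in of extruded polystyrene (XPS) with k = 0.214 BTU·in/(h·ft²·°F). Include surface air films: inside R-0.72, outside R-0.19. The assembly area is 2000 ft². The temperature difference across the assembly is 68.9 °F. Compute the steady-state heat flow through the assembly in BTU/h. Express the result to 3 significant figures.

5.77 × 4.12 = 23.77
0.567/0.214 = 2.65
R_total = 0.72 + 23.77 + 2.65 + 0.19 = 27.33 ft²·°F·h/BTU
Q = A·ΔT/R = 2000 × 68.9 / 27.33 = 5042 BTU/h

5040 BTU/h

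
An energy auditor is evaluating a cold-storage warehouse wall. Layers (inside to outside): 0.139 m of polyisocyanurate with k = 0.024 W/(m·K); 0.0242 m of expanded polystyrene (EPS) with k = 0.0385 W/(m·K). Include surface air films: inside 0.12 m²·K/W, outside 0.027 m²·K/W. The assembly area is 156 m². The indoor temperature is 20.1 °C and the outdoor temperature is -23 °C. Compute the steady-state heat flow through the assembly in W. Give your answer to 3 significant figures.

1020 W

0.139/0.024 = 5.792
0.0242/0.0385 = 0.6286
R_total = 0.12 + 5.792 + 0.6286 + 0.027 = 6.567 m²·K/W
Q = A·ΔT/R = 156 × (20.1 − (-23)) / 6.567 = 1024 W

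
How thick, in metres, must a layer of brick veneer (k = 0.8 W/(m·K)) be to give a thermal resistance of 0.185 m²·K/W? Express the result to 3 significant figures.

0.148 m

L = R·k = 0.185 × 0.8 = 0.148 m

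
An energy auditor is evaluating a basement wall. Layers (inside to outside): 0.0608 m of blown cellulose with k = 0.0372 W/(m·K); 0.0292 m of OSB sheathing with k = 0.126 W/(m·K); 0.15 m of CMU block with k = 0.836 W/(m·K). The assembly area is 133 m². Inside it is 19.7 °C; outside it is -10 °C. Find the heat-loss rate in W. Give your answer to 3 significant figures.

0.0608/0.0372 = 1.634
0.0292/0.126 = 0.2317
0.15/0.836 = 0.1794
R_total = 1.634 + 0.2317 + 0.1794 = 2.046 m²·K/W
Q = A·ΔT/R = 133 × (19.7 − (-10)) / 2.046 = 1931 W

1930 W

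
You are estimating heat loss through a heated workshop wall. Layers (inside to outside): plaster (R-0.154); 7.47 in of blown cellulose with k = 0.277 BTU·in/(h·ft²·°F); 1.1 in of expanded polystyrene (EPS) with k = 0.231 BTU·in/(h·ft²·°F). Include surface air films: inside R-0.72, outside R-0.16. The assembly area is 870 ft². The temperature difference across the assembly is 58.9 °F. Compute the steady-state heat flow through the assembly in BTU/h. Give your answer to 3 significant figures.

1560 BTU/h

7.47/0.277 = 26.97
1.1/0.231 = 4.762
R_total = 0.72 + 0.154 + 26.97 + 4.762 + 0.16 = 32.76 ft²·°F·h/BTU
Q = A·ΔT/R = 870 × 58.9 / 32.76 = 1564 BTU/h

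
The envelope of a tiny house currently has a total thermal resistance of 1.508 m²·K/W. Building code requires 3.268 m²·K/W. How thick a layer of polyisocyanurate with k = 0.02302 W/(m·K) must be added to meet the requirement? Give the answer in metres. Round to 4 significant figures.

0.04052 m

ΔR = 3.268 − 1.508 = 1.76 m²·K/W
L = ΔR × k = 1.76 × 0.02302 = 0.040515 m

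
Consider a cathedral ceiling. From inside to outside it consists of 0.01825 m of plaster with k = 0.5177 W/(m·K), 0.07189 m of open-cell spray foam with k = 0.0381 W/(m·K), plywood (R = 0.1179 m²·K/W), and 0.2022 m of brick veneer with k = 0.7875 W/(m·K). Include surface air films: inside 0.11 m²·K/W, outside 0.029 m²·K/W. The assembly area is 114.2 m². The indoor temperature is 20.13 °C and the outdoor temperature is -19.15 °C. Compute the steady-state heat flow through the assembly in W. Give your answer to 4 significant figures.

0.01825/0.5177 = 0.035252
0.07189/0.0381 = 1.8869
0.2022/0.7875 = 0.25676
R_total = 0.11 + 0.035252 + 1.8869 + 0.1179 + 0.25676 + 0.029 = 2.4358 m²·K/W
Q = A·ΔT/R = 114.2 × (20.13 − (-19.15)) / 2.4358 = 1841.6 W

1842 W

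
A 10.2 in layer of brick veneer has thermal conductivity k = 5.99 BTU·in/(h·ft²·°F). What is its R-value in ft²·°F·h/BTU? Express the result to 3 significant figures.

1.70 ft²·°F·h/BTU

R = L/k = 10.2/5.99 = 1.703 ft²·°F·h/BTU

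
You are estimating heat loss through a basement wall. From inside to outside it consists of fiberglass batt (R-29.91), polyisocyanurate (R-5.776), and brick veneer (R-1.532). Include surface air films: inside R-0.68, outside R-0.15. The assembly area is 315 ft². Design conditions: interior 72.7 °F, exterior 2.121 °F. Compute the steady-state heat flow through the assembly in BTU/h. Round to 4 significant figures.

584.3 BTU/h

R_total = 0.68 + 29.91 + 5.776 + 1.532 + 0.15 = 38.048 ft²·°F·h/BTU
Q = A·ΔT/R = 315 × (72.7 − 2.121) / 38.048 = 584.32 BTU/h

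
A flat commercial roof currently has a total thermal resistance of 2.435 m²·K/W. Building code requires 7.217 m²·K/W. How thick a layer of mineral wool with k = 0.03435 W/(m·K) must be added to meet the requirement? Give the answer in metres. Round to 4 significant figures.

0.1643 m

ΔR = 7.217 − 2.435 = 4.782 m²·K/W
L = ΔR × k = 4.782 × 0.03435 = 0.16426 m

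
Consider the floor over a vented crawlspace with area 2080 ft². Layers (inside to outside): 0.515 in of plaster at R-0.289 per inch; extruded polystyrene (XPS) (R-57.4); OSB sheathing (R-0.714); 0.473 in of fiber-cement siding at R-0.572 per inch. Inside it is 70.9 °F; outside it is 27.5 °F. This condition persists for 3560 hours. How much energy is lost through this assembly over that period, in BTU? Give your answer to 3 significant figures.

5490000 BTU

0.515 × 0.289 = 0.1488
0.473 × 0.572 = 0.2706
R_total = 0.1488 + 57.4 + 0.714 + 0.2706 = 58.53 ft²·°F·h/BTU
Q = 2080 × (70.9 − 27.5) / 58.53 = 1542 BTU/h
E = 1542 × 3560 = 5490000 BTU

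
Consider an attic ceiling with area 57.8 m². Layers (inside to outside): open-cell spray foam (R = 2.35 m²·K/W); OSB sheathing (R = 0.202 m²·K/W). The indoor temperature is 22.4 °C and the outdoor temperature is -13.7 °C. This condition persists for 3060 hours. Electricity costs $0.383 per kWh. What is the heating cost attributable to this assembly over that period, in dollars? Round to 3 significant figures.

958 dollars

R_total = 2.35 + 0.202 = 2.552 m²·K/W
Q = 57.8 × (22.4 − (-13.7)) / 2.552 = 817.6 W
E = 817.6 W × 3060 h / 1000 = 2502 kWh
Cost = 2502 × 0.383 = $958.2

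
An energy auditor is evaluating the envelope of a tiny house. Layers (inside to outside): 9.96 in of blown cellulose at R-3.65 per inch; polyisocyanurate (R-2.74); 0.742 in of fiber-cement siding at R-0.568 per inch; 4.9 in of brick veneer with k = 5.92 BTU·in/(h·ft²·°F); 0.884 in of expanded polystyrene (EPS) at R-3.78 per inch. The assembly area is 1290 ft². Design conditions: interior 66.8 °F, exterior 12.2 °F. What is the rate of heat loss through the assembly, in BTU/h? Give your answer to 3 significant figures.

9.96 × 3.65 = 36.35
0.742 × 0.568 = 0.4215
4.9/5.92 = 0.8277
0.884 × 3.78 = 3.342
R_total = 36.35 + 2.74 + 0.4215 + 0.8277 + 3.342 = 43.68 ft²·°F·h/BTU
Q = A·ΔT/R = 1290 × (66.8 − 12.2) / 43.68 = 1612 BTU/h

1610 BTU/h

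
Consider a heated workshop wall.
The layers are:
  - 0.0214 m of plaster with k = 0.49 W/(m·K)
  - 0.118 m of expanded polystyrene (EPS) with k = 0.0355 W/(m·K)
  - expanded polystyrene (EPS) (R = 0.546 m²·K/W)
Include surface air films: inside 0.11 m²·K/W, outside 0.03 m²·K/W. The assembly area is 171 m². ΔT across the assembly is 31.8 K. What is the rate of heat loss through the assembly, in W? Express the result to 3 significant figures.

0.0214/0.49 = 0.04367
0.118/0.0355 = 3.324
R_total = 0.11 + 0.04367 + 3.324 + 0.546 + 0.03 = 4.054 m²·K/W
Q = A·ΔT/R = 171 × 31.8 / 4.054 = 1341 W

1340 W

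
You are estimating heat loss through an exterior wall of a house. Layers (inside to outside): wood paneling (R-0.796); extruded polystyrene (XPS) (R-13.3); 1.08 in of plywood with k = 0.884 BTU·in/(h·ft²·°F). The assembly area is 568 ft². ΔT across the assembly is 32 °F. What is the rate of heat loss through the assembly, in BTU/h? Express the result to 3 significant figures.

1190 BTU/h

1.08/0.884 = 1.222
R_total = 0.796 + 13.3 + 1.222 = 15.32 ft²·°F·h/BTU
Q = A·ΔT/R = 568 × 32 / 15.32 = 1187 BTU/h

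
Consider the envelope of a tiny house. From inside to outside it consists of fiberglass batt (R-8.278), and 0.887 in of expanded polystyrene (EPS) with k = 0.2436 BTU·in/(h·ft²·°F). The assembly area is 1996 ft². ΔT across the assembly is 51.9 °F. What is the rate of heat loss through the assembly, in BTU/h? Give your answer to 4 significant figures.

8691 BTU/h

0.887/0.2436 = 3.6412
R_total = 8.278 + 3.6412 = 11.919 ft²·°F·h/BTU
Q = A·ΔT/R = 1996 × 51.9 / 11.919 = 8691.2 BTU/h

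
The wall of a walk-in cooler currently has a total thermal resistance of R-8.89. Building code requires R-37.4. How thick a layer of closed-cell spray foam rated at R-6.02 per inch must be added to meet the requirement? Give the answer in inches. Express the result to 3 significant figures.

ΔR = 37.4 − 8.89 = 28.51 ft²·°F·h/BTU
L = ΔR / (R/in) = 28.51/6.02 = 4.736 in

4.74 in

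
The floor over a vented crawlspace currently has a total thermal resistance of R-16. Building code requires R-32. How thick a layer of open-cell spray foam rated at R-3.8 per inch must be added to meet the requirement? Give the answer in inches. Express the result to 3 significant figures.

ΔR = 32 − 16 = 16 ft²·°F·h/BTU
L = ΔR / (R/in) = 16/3.8 = 4.211 in

4.21 in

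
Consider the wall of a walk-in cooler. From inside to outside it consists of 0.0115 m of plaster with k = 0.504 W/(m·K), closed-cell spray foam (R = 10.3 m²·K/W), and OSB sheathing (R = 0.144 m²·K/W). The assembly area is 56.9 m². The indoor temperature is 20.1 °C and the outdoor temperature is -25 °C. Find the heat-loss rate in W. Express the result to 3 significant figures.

0.0115/0.504 = 0.02282
R_total = 0.02282 + 10.3 + 0.144 = 10.47 m²·K/W
Q = A·ΔT/R = 56.9 × (20.1 − (-25)) / 10.47 = 245.2 W

245 W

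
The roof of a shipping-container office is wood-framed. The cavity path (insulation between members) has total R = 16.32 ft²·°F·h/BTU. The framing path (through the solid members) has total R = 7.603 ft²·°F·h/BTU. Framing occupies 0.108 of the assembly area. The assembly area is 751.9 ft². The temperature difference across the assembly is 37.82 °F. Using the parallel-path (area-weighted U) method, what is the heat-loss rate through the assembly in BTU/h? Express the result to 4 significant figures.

U_eff = 0.892/16.32 + 0.108/7.603 = 0.054657 + 0.014205 = 0.068862
R_eff = 1/U_eff = 14.522 ft²·°F·h/BTU
Q = 751.9 × 37.82 / 14.522 = 1958.2 BTU/h

1958 BTU/h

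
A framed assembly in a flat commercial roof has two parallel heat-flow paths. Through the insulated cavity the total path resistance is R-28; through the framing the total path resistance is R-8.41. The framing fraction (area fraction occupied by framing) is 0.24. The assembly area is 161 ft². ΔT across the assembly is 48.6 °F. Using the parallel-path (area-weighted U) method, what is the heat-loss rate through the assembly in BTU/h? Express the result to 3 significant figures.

436 BTU/h

U_eff = 0.76/28 + 0.24/8.41 = 0.02714 + 0.02854 = 0.05568
R_eff = 1/U_eff = 17.96 ft²·°F·h/BTU
Q = 161 × 48.6 / 17.96 = 435.7 BTU/h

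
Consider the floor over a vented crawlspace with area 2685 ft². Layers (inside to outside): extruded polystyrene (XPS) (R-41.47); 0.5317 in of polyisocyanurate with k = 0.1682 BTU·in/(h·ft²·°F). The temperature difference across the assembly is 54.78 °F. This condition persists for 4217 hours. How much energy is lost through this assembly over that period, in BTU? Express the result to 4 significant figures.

0.5317/0.1682 = 3.1611
R_total = 41.47 + 3.1611 = 44.631 ft²·°F·h/BTU
Q = 2685 × 54.78 / 44.631 = 3295.6 BTU/h
E = 3295.6 × 4217 = 13897000 BTU

13900000 BTU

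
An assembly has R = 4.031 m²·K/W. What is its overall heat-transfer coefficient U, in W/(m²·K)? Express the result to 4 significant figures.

U = 1/R = 1/4.031 = 0.24808

0.2481 W/(m²·K)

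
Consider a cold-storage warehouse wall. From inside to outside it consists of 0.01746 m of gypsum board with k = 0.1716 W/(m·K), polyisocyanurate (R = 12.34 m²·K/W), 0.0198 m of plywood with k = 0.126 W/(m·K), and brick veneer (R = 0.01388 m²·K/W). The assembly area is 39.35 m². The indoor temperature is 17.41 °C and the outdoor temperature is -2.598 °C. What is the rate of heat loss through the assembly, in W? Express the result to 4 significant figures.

0.01746/0.1716 = 0.10175
0.0198/0.126 = 0.15714
R_total = 0.10175 + 12.34 + 0.15714 + 0.01388 = 12.613 m²·K/W
Q = A·ΔT/R = 39.35 × (17.41 − (-2.598)) / 12.613 = 62.422 W

62.42 W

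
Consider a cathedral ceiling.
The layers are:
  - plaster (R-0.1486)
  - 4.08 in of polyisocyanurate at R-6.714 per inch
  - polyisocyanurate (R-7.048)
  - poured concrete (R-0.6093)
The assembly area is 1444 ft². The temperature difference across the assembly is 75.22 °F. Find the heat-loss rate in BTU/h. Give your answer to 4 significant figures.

4.08 × 6.714 = 27.393
R_total = 0.1486 + 27.393 + 7.048 + 0.6093 = 35.199 ft²·°F·h/BTU
Q = A·ΔT/R = 1444 × 75.22 / 35.199 = 3085.8 BTU/h

3086 BTU/h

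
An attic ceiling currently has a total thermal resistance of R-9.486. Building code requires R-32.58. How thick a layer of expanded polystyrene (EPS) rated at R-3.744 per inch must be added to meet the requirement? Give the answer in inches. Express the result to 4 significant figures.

6.168 in

ΔR = 32.58 − 9.486 = 23.094 ft²·°F·h/BTU
L = ΔR / (R/in) = 23.094/3.744 = 6.1683 in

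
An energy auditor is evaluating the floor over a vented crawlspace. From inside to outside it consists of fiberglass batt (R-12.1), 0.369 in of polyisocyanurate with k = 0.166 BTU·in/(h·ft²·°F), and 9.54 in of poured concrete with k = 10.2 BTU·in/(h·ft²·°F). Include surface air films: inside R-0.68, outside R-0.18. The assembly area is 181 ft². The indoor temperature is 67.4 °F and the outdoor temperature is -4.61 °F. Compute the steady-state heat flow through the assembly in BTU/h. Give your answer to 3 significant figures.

0.369/0.166 = 2.223
9.54/10.2 = 0.9353
R_total = 0.68 + 12.1 + 2.223 + 0.9353 + 0.18 = 16.12 ft²·°F·h/BTU
Q = A·ΔT/R = 181 × (67.4 − (-4.61)) / 16.12 = 808.6 BTU/h

809 BTU/h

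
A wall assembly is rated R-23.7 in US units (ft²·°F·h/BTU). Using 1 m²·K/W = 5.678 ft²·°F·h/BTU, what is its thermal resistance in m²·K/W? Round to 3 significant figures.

R_SI = 23.7/5.678 = 4.174

4.17 m²·K/W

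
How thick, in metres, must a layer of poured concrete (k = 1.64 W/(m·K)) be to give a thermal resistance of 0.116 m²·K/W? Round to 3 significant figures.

0.190 m

L = R·k = 0.116 × 1.64 = 0.1902 m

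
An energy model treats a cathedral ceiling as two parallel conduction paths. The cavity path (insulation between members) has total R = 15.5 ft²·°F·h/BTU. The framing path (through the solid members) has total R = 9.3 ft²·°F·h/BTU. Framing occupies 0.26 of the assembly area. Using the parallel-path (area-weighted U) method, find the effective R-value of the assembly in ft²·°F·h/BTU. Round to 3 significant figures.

13.2 ft²·°F·h/BTU

U_eff = 0.74/15.5 + 0.26/9.3 = 0.04774 + 0.02796 = 0.0757
R_eff = 1/U_eff = 13.21 ft²·°F·h/BTU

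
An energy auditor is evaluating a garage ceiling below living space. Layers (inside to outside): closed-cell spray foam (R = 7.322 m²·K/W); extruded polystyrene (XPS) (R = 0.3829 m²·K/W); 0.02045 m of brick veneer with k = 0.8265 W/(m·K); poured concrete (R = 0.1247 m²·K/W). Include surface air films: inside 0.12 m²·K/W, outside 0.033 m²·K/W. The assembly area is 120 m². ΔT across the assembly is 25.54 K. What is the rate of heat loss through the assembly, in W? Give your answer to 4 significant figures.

382.7 W

0.02045/0.8265 = 0.024743
R_total = 0.12 + 7.322 + 0.3829 + 0.024743 + 0.1247 + 0.033 = 8.0073 m²·K/W
Q = A·ΔT/R = 120 × 25.54 / 8.0073 = 382.75 W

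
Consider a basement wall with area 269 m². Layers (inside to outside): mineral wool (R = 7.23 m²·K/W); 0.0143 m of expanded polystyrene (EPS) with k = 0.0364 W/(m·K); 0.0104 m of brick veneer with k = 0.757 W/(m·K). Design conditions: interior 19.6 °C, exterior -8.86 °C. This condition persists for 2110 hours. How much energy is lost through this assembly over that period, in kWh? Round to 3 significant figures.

2120 kWh

0.0143/0.0364 = 0.3929
0.0104/0.757 = 0.01374
R_total = 7.23 + 0.3929 + 0.01374 = 7.637 m²·K/W
Q = 269 × (19.6 − (-8.86)) / 7.637 = 1003 W
E = 1003 W × 2110 h / 1000 = 2115 kWh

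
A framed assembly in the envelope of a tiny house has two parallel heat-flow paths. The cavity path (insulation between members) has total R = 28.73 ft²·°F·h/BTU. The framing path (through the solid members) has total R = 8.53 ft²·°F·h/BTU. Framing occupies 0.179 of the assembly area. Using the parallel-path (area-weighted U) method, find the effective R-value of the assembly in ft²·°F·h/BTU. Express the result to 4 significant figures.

20.18 ft²·°F·h/BTU

U_eff = 0.821/28.73 + 0.179/8.53 = 0.028576 + 0.020985 = 0.049561
R_eff = 1/U_eff = 20.177 ft²·°F·h/BTU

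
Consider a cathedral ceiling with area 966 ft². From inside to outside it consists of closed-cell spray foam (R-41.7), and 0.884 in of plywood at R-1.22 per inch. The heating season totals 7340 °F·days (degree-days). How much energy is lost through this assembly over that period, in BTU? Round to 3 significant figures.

3980000 BTU

0.884 × 1.22 = 1.078
R_total = 41.7 + 1.078 = 42.78 ft²·°F·h/BTU
E = A × HDD × 24 / R = 966 × 7340 × 24 / 42.78 = 3978000 BTU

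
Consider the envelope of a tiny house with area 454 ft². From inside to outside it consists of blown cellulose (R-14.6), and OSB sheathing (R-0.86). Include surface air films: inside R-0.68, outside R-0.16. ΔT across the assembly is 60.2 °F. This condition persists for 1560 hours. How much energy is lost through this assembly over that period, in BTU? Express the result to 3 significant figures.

2620000 BTU

R_total = 0.68 + 14.6 + 0.86 + 0.16 = 16.3 ft²·°F·h/BTU
Q = 454 × 60.2 / 16.3 = 1677 BTU/h
E = 1677 × 1560 = 2616000 BTU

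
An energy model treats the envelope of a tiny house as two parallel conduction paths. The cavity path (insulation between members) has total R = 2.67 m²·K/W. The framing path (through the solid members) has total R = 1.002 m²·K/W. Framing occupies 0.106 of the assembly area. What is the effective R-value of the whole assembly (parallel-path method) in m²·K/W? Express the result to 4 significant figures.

U_eff = 0.894/2.67 + 0.106/1.002 = 0.33483 + 0.10579 = 0.44062
R_eff = 1/U_eff = 2.2695 m²·K/W

2.270 m²·K/W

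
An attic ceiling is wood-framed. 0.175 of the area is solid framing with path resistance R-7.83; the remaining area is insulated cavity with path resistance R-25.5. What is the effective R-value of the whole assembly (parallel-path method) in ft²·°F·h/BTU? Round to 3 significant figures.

18.3 ft²·°F·h/BTU

U_eff = 0.825/25.5 + 0.175/7.83 = 0.03235 + 0.02235 = 0.0547
R_eff = 1/U_eff = 18.28 ft²·°F·h/BTU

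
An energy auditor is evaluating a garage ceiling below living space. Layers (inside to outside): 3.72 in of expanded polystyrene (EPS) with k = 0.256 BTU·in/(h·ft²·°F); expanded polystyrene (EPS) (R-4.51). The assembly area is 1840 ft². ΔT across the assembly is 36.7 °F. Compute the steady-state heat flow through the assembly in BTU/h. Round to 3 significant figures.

3550 BTU/h

3.72/0.256 = 14.53
R_total = 14.53 + 4.51 = 19.04 ft²·°F·h/BTU
Q = A·ΔT/R = 1840 × 36.7 / 19.04 = 3546 BTU/h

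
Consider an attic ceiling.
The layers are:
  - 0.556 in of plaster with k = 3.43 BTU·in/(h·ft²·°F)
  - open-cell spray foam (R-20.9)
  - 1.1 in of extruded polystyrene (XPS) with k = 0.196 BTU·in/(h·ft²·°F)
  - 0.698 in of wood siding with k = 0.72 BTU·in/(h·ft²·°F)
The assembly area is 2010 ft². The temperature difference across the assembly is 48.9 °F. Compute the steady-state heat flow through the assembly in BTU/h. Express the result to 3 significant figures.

3560 BTU/h

0.556/3.43 = 0.1621
1.1/0.196 = 5.612
0.698/0.72 = 0.9694
R_total = 0.1621 + 20.9 + 5.612 + 0.9694 = 27.64 ft²·°F·h/BTU
Q = A·ΔT/R = 2010 × 48.9 / 27.64 = 3556 BTU/h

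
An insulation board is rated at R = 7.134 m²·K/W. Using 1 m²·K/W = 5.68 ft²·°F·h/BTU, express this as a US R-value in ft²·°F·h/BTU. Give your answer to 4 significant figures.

40.52 ft²·°F·h/BTU

R_US = 7.134 × 5.68 = 40.521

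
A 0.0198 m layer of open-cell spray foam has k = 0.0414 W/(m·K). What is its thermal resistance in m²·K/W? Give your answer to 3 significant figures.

R = L/k = 0.0198/0.0414 = 0.4783 m²·K/W

0.478 m²·K/W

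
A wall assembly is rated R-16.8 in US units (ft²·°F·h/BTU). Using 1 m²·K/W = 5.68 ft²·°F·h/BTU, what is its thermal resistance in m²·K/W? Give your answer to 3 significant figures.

R_SI = 16.8/5.68 = 2.958

2.96 m²·K/W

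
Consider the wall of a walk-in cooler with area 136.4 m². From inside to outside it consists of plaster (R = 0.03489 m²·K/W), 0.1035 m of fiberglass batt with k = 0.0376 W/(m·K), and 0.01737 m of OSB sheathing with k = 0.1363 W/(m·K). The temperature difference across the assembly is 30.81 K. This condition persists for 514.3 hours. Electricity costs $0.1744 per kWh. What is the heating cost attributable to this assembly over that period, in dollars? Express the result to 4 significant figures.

0.1035/0.0376 = 2.7527
0.01737/0.1363 = 0.12744
R_total = 0.03489 + 2.7527 + 0.12744 = 2.915 m²·K/W
Q = 136.4 × 30.81 / 2.915 = 1441.7 W
E = 1441.7 W × 514.3 h / 1000 = 741.46 kWh
Cost = 741.46 × 0.1744 = $129.31

129.3 dollars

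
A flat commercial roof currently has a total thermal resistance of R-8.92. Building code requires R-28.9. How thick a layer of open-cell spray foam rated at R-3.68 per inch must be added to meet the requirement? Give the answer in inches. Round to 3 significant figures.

5.43 in

ΔR = 28.9 − 8.92 = 19.98 ft²·°F·h/BTU
L = ΔR / (R/in) = 19.98/3.68 = 5.429 in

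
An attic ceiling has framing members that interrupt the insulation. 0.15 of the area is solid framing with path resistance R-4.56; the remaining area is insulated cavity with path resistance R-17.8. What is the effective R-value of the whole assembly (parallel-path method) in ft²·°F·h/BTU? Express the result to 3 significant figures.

U_eff = 0.85/17.8 + 0.15/4.56 = 0.04775 + 0.03289 = 0.08065
R_eff = 1/U_eff = 12.4 ft²·°F·h/BTU

12.4 ft²·°F·h/BTU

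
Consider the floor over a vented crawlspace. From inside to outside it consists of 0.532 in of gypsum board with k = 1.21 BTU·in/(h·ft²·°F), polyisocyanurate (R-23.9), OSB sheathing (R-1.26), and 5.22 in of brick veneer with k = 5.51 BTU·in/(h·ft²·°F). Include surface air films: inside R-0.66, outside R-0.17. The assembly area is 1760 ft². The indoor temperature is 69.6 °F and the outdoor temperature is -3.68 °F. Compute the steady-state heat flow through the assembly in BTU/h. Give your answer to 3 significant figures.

4710 BTU/h

0.532/1.21 = 0.4397
5.22/5.51 = 0.9474
R_total = 0.66 + 0.4397 + 23.9 + 1.26 + 0.9474 + 0.17 = 27.38 ft²·°F·h/BTU
Q = A·ΔT/R = 1760 × (69.6 − (-3.68)) / 27.38 = 4711 BTU/h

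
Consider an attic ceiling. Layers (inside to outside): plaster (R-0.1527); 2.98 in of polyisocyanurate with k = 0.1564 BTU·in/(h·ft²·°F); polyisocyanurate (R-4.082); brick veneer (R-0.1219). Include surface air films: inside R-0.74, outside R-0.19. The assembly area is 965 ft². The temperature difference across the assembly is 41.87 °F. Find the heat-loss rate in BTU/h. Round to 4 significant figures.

1660 BTU/h

2.98/0.1564 = 19.054
R_total = 0.74 + 0.1527 + 19.054 + 4.082 + 0.1219 + 0.19 = 24.34 ft²·°F·h/BTU
Q = A·ΔT/R = 965 × 41.87 / 24.34 = 1660 BTU/h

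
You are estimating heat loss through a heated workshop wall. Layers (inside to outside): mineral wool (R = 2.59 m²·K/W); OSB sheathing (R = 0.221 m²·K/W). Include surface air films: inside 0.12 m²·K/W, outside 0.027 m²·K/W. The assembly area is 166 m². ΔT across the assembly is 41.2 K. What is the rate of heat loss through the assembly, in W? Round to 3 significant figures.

2310 W

R_total = 0.12 + 2.59 + 0.221 + 0.027 = 2.958 m²·K/W
Q = A·ΔT/R = 166 × 41.2 / 2.958 = 2312 W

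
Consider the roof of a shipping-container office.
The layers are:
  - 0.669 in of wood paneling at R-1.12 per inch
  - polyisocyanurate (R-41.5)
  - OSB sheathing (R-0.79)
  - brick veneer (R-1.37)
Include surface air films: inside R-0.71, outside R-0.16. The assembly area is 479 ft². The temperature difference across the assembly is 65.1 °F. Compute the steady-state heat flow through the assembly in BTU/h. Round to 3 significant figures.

0.669 × 1.12 = 0.7493
R_total = 0.71 + 0.7493 + 41.5 + 0.79 + 1.37 + 0.16 = 45.28 ft²·°F·h/BTU
Q = A·ΔT/R = 479 × 65.1 / 45.28 = 688.7 BTU/h

689 BTU/h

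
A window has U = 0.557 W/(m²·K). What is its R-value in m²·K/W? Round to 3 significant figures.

R = 1/U = 1/0.557 = 1.795

1.80 m²·K/W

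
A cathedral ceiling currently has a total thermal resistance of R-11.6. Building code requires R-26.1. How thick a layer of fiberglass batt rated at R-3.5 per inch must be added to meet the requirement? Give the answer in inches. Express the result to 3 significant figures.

ΔR = 26.1 − 11.6 = 14.5 ft²·°F·h/BTU
L = ΔR / (R/in) = 14.5/3.5 = 4.143 in

4.14 in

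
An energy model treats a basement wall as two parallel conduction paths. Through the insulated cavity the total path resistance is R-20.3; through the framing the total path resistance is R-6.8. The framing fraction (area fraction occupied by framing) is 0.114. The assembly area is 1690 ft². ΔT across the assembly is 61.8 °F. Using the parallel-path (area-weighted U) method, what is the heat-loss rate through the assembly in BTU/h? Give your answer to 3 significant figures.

U_eff = 0.886/20.3 + 0.114/6.8 = 0.04365 + 0.01676 = 0.06041
R_eff = 1/U_eff = 16.55 ft²·°F·h/BTU
Q = 1690 × 61.8 / 16.55 = 6309 BTU/h

6310 BTU/h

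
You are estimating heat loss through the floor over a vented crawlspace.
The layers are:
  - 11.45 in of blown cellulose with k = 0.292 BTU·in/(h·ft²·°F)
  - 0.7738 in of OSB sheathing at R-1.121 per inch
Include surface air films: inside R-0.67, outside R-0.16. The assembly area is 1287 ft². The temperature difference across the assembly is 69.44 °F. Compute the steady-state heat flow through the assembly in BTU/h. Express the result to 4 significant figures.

2185 BTU/h

11.45/0.292 = 39.212
0.7738 × 1.121 = 0.86743
R_total = 0.67 + 39.212 + 0.86743 + 0.16 = 40.91 ft²·°F·h/BTU
Q = A·ΔT/R = 1287 × 69.44 / 40.91 = 2184.5 BTU/h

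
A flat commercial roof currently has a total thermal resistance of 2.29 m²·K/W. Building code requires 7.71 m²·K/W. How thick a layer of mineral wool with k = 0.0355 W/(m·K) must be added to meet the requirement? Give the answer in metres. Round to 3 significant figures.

0.192 m

ΔR = 7.71 − 2.29 = 5.42 m²·K/W
L = ΔR × k = 5.42 × 0.0355 = 0.1924 m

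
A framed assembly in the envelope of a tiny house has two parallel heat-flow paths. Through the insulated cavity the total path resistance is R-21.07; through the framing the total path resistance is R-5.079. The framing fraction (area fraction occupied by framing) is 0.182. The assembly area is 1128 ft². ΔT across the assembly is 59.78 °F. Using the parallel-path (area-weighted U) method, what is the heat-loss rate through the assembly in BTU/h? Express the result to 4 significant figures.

5034 BTU/h

U_eff = 0.818/21.07 + 0.182/5.079 = 0.038823 + 0.035834 = 0.074657
R_eff = 1/U_eff = 13.395 ft²·°F·h/BTU
Q = 1128 × 59.78 / 13.395 = 5034.2 BTU/h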